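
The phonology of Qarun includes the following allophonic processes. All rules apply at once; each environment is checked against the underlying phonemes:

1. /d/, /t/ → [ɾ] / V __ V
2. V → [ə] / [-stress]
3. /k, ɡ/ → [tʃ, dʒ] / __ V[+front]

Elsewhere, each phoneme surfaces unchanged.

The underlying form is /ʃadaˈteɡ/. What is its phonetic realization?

/ʃ/ — not in any rule's target class → [ʃ].
Rule 2 applies to /a/ (between /ʃ/ and /d/: in an unstressed syllable) → [ə].
/d/ (between /a/ and /a/): between two vowels, so rule 1 applies → [ɾ].
/a/ meets the environment for rule 2 (in an unstressed syllable) → [ə].
Rule 1 applies to /t/ (between /a/ and /e/: between two vowels) → [ɾ].
/e/ — between /t/ and /ɡ/; rule 2 does not apply here → [e].
/ɡ/ (word-final) is in the target of rule 3 but the environment (before a front vowel) is not met → [ɡ].

[ʃəɾəˈɾeɡ]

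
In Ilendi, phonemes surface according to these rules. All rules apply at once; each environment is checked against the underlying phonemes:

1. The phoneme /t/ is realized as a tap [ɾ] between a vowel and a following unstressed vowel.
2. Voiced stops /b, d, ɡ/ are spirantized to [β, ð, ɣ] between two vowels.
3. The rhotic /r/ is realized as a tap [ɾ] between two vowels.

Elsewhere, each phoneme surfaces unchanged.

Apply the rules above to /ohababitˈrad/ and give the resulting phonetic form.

/o/ stays [o].
/h/ — not in any rule's target class → [h].
/a/ (between /h/ and /b/) is unaffected → [a].
/b/ meets the environment for rule 2 (between two vowels) → [β].
/a/ (between /b/ and /b/): no rule targets it → [a].
/b/ — between /a/ and /i/, between two vowels — surfaces as [β] (rule 2).
/i/ stays [i].
/t/ (between /i/ and /r/) is in the target of rule 1 but the environment (between a vowel and a following unstressed vowel) is not met → [t].
/r/ (between /t/ and /a/): rule 3 targets it, but not between two vowels → unchanged [r].
/a/ — not in any rule's target class → [a].
/d/ (word-final): rule 2 targets it, but not between two vowels → unchanged [d].

[ohaβaβitˈrad]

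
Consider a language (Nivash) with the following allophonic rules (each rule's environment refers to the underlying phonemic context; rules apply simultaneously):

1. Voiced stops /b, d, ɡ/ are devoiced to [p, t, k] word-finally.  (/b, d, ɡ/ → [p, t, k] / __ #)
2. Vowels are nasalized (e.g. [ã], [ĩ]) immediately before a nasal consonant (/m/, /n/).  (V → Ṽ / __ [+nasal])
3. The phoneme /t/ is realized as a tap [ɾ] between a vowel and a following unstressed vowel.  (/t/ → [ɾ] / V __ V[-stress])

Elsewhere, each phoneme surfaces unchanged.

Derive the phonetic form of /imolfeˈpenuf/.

[ĩmolfeˈpẽnuf]

/i/ — word-initial, before a nasal consonant — surfaces as [ĩ] (rule 2).
/o/ (between /m/ and /l/) fails the environment for rule 2, so it stays [o].
/e/ — between /f/ and /p/; rule 2 does not apply here → [e].
/e/ meets the environment for rule 2 (before a nasal consonant) → [ẽ].
/u/ — between /n/ and /f/; rule 2 does not apply here → [u].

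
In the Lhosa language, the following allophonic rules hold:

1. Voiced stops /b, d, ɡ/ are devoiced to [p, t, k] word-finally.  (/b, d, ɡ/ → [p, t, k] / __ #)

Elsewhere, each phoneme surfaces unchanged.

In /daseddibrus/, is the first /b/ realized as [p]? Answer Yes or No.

/b/ (between /i/ and /r/) is in the target of rule 1 but the environment (word-finally) is not met → [b].
The actual realization is [b], not [p].

No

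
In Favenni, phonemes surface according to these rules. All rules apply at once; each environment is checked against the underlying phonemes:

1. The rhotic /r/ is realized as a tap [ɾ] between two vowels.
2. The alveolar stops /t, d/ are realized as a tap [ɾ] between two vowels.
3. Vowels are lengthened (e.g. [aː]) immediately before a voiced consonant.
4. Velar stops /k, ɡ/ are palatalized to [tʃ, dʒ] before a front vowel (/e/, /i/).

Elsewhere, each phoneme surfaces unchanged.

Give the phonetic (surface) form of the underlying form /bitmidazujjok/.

/b/ (word-initial): no rule targets it → [b].
/i/ (between /b/ and /t/) fails the environment for rule 3, so it stays [i].
/t/ (between /i/ and /m/) is in the target of rule 2 but the environment (between two vowels) is not met → [t].
/m/ stays [m].
Rule 3 applies to /i/ (between /m/ and /d/: before a voiced consonant) → [iː].
/d/ (between /i/ and /a/): between two vowels, so rule 2 applies → [ɾ].
/a/ meets the environment for rule 3 (before a voiced consonant) → [aː].
/z/ stays [z].
/u/ (between /z/ and /j/): before a voiced consonant, so rule 3 applies → [uː].
/j/ (between /u/ and /j/): no rule targets it → [j].
/j/ (between /j/ and /o/) is unaffected → [j].
/o/ (between /j/ and /k/) fails the environment for rule 3, so it stays [o].
/k/ — word-final; rule 4 does not apply here → [k].

[bitmiːɾaːzuːjjok]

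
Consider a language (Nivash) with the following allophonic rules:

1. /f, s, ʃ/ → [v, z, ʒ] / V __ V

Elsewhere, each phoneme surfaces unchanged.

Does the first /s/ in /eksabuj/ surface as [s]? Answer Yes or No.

Yes

/s/ — between /k/ and /a/; rule 1 does not apply here → [s].
The actual realization is [s], which matches [s].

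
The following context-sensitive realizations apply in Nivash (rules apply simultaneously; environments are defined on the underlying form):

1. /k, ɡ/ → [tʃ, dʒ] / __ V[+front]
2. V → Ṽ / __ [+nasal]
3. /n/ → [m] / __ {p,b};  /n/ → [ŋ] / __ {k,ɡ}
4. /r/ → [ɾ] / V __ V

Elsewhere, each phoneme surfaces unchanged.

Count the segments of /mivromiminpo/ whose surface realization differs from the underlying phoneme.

4

Segments that undergo a rule: /o/ → [õ] (rule 2); /i/ → [ĩ] (rule 2); /i/ → [ĩ] (rule 2); /n/ → [m] (rule 3).
All other segments surface unchanged.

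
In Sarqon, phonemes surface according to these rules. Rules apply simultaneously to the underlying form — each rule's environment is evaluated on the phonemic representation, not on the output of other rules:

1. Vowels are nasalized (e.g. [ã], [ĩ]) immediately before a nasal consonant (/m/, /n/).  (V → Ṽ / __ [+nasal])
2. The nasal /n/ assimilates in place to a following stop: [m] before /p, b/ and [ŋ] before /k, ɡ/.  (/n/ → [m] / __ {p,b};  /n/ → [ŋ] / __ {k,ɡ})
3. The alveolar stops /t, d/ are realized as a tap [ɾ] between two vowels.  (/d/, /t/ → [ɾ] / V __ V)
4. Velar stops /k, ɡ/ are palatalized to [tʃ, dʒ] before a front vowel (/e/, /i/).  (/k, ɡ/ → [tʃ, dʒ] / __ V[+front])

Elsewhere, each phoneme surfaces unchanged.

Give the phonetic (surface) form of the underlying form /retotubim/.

[reɾoɾubĩm]

/r/ — not in any rule's target class → [r].
/e/ — between /r/ and /t/; rule 1 does not apply here → [e].
/t/ (between /e/ and /o/): between two vowels, so rule 3 applies → [ɾ].
/o/ — between /t/ and /t/; rule 1 does not apply here → [o].
/t/ (between /o/ and /u/): between two vowels, so rule 3 applies → [ɾ].
/u/ (between /t/ and /b/) fails the environment for rule 1, so it stays [u].
/b/ — not in any rule's target class → [b].
/i/ meets the environment for rule 1 (before a nasal consonant) → [ĩ].
/m/ stays [m].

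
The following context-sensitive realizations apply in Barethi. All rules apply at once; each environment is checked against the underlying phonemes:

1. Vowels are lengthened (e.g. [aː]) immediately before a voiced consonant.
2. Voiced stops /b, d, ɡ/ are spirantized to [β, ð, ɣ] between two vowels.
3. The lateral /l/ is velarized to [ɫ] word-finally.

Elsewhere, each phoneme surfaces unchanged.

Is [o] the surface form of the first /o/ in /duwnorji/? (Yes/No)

No

/o/ meets the environment for rule 1 (before a voiced consonant) → [oː].
The actual realization is [oː], not [o].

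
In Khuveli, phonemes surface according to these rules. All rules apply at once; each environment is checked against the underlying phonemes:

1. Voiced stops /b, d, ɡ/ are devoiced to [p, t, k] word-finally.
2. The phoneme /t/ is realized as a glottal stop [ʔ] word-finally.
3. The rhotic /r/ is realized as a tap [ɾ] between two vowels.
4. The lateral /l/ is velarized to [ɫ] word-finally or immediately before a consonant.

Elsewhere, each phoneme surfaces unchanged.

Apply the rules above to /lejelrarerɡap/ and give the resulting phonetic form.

[lejeɫraɾerɡap]

/l/ — word-initial; rule 4 does not apply here → [l].
/e/ stays [e].
/j/ (between /e/ and /e/) is unaffected → [j].
/e/ (between /j/ and /l/): no rule targets it → [e].
/l/ (between /e/ and /r/) occurs word-finally or immediately before a consonant → [ɫ] by rule 4.
/r/ (between /l/ and /a/) fails the environment for rule 3, so it stays [r].
/a/ (between /r/ and /r/) is unaffected → [a].
/r/ meets the environment for rule 3 (between two vowels) → [ɾ].
/e/ stays [e].
/r/ (between /e/ and /ɡ/) fails the environment for rule 3, so it stays [r].
/ɡ/ (between /r/ and /a/) is in the target of rule 1 but the environment (word-finally) is not met → [ɡ].
/a/ — not in any rule's target class → [a].
/p/ — not in any rule's target class → [p].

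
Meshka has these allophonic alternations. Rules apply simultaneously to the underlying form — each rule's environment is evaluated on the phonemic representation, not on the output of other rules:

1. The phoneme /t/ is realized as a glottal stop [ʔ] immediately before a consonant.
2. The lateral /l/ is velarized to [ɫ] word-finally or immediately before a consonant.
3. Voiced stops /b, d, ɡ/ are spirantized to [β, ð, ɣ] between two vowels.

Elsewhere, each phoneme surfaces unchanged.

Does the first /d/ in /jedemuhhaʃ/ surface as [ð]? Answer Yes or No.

Rule 3 applies to /d/ (between /e/ and /e/: between two vowels) → [ð].
The actual realization is [ð], which matches [ð].

Yes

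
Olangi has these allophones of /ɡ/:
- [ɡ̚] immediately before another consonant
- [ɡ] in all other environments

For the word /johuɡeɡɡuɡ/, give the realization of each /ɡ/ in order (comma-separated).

[ɡ], [ɡ̚], [ɡ], [ɡ]

Occurrence 1 (position 5): no conditioning environment matches → elsewhere allophone [ɡ].
Occurrence 2 (position 7): immediately before another consonant → [ɡ̚].
Occurrence 3 (position 8): no conditioning environment matches → elsewhere allophone [ɡ].
Occurrence 4 (position 10): no conditioning environment matches → elsewhere allophone [ɡ].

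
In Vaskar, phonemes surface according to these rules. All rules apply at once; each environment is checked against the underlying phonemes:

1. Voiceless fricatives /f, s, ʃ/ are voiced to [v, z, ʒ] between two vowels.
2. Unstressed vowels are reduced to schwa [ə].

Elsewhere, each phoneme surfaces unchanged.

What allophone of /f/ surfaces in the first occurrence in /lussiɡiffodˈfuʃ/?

/f/ — between /i/ and /f/; rule 1 does not apply here → [f].

[f]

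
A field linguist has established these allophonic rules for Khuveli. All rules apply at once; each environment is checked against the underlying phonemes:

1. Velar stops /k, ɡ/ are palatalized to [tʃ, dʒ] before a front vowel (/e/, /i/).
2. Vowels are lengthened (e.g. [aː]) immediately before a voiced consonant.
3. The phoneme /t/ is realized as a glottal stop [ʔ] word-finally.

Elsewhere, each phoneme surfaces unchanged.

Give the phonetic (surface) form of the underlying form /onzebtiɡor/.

/o/ meets the environment for rule 2 (before a voiced consonant) → [oː].
/n/ (between /o/ and /z/) is unaffected → [n].
/z/ (between /n/ and /e/) is unaffected → [z].
/e/ — between /z/ and /b/, before a voiced consonant — surfaces as [eː] (rule 2).
/b/ stays [b].
/t/ (between /b/ and /i/): rule 3 targets it, but not word-finally → unchanged [t].
/i/ (between /t/ and /ɡ/): before a voiced consonant, so rule 2 applies → [iː].
/ɡ/ — between /i/ and /o/; rule 1 does not apply here → [ɡ].
/o/ (between /ɡ/ and /r/): before a voiced consonant, so rule 2 applies → [oː].
/r/ (word-final): no rule targets it → [r].

[oːnzeːbtiːɡoːr]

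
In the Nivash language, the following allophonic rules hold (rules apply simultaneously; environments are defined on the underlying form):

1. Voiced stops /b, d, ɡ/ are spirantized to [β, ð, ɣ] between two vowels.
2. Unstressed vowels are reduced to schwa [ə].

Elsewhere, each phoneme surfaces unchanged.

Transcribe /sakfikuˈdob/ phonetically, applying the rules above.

[səkfəkəˈðob]

/s/ (word-initial): no rule targets it → [s].
Rule 2 applies to /a/ (between /s/ and /k/: in an unstressed syllable) → [ə].
/k/ (between /a/ and /f/): no rule targets it → [k].
/f/ (between /k/ and /i/): no rule targets it → [f].
/i/ (between /f/ and /k/): in an unstressed syllable, so rule 2 applies → [ə].
/k/ (between /i/ and /u/) is unaffected → [k].
/u/ (between /k/ and /d/) occurs in an unstressed syllable → [ə] by rule 2.
Rule 1 applies to /d/ (between /u/ and /o/: between two vowels) → [ð].
/o/ (between /d/ and /b/) is in the target of rule 2 but the environment (in an unstressed syllable) is not met → [o].
/b/ (word-final) is in the target of rule 1 but the environment (between two vowels) is not met → [b].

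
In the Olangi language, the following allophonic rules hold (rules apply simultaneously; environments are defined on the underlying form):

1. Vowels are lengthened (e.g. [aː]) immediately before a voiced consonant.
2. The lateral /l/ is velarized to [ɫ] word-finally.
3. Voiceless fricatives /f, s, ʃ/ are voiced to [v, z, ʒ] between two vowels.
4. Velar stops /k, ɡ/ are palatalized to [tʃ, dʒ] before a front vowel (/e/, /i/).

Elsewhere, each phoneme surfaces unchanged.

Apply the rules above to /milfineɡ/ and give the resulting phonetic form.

/m/ — not in any rule's target class → [m].
/i/ — between /m/ and /l/, before a voiced consonant — surfaces as [iː] (rule 1).
/l/ — between /i/ and /f/; rule 2 does not apply here → [l].
/f/ (between /l/ and /i/): rule 3 targets it, but not between two vowels → unchanged [f].
Rule 1 applies to /i/ (between /f/ and /n/: before a voiced consonant) → [iː].
/n/ — not in any rule's target class → [n].
/e/ (between /n/ and /ɡ/): before a voiced consonant, so rule 1 applies → [eː].
/ɡ/ (word-final) is in the target of rule 4 but the environment (before a front vowel) is not met → [ɡ].

[miːlfiːneːɡ]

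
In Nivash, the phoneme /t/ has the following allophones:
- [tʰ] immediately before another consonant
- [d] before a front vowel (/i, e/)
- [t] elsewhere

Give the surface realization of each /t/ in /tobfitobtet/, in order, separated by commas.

[t], [t], [d], [t]

Occurrence 1 (position 1): no conditioning environment matches → elsewhere allophone [t].
Occurrence 2 (position 6): no conditioning environment matches → elsewhere allophone [t].
Occurrence 3 (position 9): before a front vowel (/i, e/) → [d].
Occurrence 4 (position 11): no conditioning environment matches → elsewhere allophone [t].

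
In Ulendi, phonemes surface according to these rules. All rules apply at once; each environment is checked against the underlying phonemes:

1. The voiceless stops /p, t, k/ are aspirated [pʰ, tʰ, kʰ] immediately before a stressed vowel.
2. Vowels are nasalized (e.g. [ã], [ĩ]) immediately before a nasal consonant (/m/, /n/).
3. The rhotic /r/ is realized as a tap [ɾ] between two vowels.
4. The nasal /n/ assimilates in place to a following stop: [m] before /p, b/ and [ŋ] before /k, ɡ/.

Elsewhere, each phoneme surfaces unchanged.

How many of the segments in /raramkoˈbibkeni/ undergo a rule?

Segments that undergo a rule: /r/ → [ɾ] (rule 3); /a/ → [ã] (rule 2); /e/ → [ẽ] (rule 2).
All other segments surface unchanged.

3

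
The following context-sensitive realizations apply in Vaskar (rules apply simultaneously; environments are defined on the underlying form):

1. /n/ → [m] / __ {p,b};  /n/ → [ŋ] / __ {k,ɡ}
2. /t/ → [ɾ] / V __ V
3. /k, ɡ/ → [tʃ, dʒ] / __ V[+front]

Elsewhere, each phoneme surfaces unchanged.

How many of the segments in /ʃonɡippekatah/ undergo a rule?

3

Segments that undergo a rule: /n/ → [ŋ] (rule 1); /ɡ/ → [dʒ] (rule 3); /t/ → [ɾ] (rule 2).
All other segments surface unchanged.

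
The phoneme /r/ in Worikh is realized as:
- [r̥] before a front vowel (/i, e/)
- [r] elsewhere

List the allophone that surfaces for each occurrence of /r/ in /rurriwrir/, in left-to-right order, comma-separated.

[r], [r], [r̥], [r̥], [r]

Occurrence 1 (position 1): no conditioning environment matches → elsewhere allophone [r].
Occurrence 2 (position 3): no conditioning environment matches → elsewhere allophone [r].
Occurrence 3 (position 4): before a front vowel (/i, e/) → [r̥].
Occurrence 4 (position 7): before a front vowel (/i, e/) → [r̥].
Occurrence 5 (position 9): no conditioning environment matches → elsewhere allophone [r].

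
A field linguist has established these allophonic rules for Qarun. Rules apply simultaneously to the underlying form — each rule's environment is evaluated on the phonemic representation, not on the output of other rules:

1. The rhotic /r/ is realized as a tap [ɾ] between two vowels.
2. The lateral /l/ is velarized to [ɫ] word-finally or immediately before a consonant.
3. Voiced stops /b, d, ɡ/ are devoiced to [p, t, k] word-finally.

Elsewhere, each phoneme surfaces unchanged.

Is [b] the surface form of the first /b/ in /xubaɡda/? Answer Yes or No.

Yes

/b/ — between /u/ and /a/; rule 3 does not apply here → [b].
The actual realization is [b], which matches [b].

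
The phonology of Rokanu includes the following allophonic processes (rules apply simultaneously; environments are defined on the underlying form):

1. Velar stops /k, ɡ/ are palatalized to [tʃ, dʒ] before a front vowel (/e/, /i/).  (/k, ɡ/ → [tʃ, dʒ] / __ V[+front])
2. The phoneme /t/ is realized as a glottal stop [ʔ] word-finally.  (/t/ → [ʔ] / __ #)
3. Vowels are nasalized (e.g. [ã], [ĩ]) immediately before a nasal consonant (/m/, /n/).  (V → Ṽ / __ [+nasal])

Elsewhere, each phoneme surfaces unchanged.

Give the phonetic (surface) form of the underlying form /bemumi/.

[bẽmũmi]

/b/ — not in any rule's target class → [b].
Rule 3 applies to /e/ (between /b/ and /m/: before a nasal consonant) → [ẽ].
/m/ stays [m].
/u/ — between /m/ and /m/, before a nasal consonant — surfaces as [ũ] (rule 3).
/m/ — not in any rule's target class → [m].
/i/ (word-final) fails the environment for rule 3, so it stays [i].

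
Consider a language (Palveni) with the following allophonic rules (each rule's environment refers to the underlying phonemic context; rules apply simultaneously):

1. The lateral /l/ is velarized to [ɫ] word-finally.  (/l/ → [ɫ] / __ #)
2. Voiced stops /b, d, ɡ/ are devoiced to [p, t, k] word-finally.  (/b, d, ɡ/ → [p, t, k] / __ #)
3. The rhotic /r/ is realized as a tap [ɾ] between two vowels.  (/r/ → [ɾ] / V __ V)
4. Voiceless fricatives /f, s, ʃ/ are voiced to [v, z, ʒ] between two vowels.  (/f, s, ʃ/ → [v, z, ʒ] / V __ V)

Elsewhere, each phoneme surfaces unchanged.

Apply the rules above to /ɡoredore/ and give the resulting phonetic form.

[ɡoɾedoɾe]

/ɡ/ (word-initial): rule 2 targets it, but not word-finally → unchanged [ɡ].
/o/ stays [o].
/r/ meets the environment for rule 3 (between two vowels) → [ɾ].
/e/ — not in any rule's target class → [e].
/d/ (between /e/ and /o/) fails the environment for rule 2, so it stays [d].
/o/ stays [o].
/r/ (between /o/ and /e/): between two vowels, so rule 3 applies → [ɾ].
/e/ stays [e].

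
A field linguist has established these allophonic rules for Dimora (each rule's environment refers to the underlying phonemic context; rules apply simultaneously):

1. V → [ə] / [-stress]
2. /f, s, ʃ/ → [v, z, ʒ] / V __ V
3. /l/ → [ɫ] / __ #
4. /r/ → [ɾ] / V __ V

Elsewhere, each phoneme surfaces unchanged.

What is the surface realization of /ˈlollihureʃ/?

[ˈlolləhəɾəʃ]

/l/ (word-initial): rule 3 targets it, but not word-finally → unchanged [l].
/o/ (between /l/ and /l/): rule 1 targets it, but not in an unstressed syllable → unchanged [o].
/l/ (between /o/ and /l/): rule 3 targets it, but not word-finally → unchanged [l].
/l/ (between /l/ and /i/) is in the target of rule 3 but the environment (word-finally) is not met → [l].
Rule 1 applies to /i/ (between /l/ and /h/: in an unstressed syllable) → [ə].
/h/ — not in any rule's target class → [h].
/u/ meets the environment for rule 1 (in an unstressed syllable) → [ə].
/r/ (between /u/ and /e/) occurs between two vowels → [ɾ] by rule 4.
/e/ — between /r/ and /ʃ/, in an unstressed syllable — surfaces as [ə] (rule 1).
/ʃ/ (word-final): rule 2 targets it, but not between two vowels → unchanged [ʃ].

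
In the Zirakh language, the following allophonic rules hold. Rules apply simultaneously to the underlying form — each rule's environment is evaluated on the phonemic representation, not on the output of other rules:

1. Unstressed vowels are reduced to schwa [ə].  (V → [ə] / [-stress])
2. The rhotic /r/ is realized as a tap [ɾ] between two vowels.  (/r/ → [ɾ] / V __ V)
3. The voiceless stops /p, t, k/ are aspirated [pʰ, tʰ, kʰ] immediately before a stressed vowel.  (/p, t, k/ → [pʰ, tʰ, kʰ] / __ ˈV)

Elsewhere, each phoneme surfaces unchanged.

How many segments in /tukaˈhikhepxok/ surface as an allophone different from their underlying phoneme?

4

Segments that undergo a rule: /u/ → [ə] (rule 1); /a/ → [ə] (rule 1); /e/ → [ə] (rule 1); /o/ → [ə] (rule 1).
All other segments surface unchanged.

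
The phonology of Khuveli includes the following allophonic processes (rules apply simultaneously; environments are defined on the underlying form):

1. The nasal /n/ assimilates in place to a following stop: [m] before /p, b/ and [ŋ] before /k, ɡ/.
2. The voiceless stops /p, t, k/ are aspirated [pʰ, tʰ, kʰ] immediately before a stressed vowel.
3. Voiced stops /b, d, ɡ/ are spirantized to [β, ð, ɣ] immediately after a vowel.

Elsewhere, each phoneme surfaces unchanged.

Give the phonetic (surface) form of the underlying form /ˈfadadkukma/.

[ˈfaðaðkukma]

/f/ (word-initial) is unaffected → [f].
/a/ (between /f/ and /d/): no rule targets it → [a].
/d/ (between /a/ and /a/) occurs immediately after a vowel → [ð] by rule 3.
/a/ (between /d/ and /d/): no rule targets it → [a].
/d/ (between /a/ and /k/) occurs immediately after a vowel → [ð] by rule 3.
/k/ (between /d/ and /u/) fails the environment for rule 2, so it stays [k].
/u/ stays [u].
/k/ (between /u/ and /m/) is in the target of rule 2 but the environment (immediately before a stressed vowel) is not met → [k].
/m/ (between /k/ and /a/) is unaffected → [m].
/a/ — not in any rule's target class → [a].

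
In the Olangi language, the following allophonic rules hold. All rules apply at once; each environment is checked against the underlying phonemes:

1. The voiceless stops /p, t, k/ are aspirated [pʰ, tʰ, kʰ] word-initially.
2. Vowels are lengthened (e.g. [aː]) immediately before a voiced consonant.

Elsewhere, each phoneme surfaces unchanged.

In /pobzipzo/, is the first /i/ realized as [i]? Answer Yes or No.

Yes

/i/ (between /z/ and /p/) is in the target of rule 2 but the environment (before a voiced consonant) is not met → [i].
The actual realization is [i], which matches [i].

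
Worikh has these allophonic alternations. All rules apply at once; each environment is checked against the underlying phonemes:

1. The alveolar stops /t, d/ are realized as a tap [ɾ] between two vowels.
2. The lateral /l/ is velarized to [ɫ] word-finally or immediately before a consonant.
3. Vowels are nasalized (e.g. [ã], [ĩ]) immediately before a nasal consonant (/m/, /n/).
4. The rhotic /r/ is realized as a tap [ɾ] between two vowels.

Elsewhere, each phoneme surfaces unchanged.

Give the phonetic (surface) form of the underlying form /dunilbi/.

/d/ (word-initial): rule 1 targets it, but not between two vowels → unchanged [d].
/u/ — between /d/ and /n/, before a nasal consonant — surfaces as [ũ] (rule 3).
/n/ (between /u/ and /i/): no rule targets it → [n].
/i/ (between /n/ and /l/) is in the target of rule 3 but the environment (before a nasal consonant) is not met → [i].
/l/ meets the environment for rule 2 (word-finally or immediately before a consonant) → [ɫ].
/b/ — not in any rule's target class → [b].
/i/ — word-final; rule 3 does not apply here → [i].

[dũniɫbi]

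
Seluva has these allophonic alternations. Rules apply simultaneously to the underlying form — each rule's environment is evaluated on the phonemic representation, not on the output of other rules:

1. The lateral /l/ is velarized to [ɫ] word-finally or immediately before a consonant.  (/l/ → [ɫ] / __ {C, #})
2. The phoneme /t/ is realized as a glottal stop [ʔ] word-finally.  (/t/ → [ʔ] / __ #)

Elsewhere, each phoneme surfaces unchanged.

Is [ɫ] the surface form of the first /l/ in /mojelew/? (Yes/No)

No

/l/ (between /e/ and /e/) fails the environment for rule 1, so it stays [l].
The actual realization is [l], not [ɫ].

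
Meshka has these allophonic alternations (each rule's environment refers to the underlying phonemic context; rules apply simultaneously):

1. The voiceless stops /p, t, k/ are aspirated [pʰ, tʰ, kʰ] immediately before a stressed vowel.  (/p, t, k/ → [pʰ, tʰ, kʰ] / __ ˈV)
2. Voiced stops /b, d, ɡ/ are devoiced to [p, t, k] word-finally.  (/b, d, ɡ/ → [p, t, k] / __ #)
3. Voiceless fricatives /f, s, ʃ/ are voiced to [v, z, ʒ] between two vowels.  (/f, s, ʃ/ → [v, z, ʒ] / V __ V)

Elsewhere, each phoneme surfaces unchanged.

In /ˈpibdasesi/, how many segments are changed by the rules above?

3

Segments that undergo a rule: /p/ → [pʰ] (rule 1); /s/ → [z] (rule 3); /s/ → [z] (rule 3).
All other segments surface unchanged.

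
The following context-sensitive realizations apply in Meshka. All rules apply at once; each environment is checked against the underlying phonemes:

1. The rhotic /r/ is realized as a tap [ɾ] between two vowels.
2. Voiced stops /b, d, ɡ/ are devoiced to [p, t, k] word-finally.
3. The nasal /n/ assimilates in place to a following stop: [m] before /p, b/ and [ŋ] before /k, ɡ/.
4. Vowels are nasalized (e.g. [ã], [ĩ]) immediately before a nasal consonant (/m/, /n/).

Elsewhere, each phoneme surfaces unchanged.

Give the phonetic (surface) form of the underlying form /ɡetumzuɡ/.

[ɡetũmzuk]

/ɡ/ — word-initial; rule 2 does not apply here → [ɡ].
/e/ (between /ɡ/ and /t/) is in the target of rule 4 but the environment (before a nasal consonant) is not met → [e].
/t/ (between /e/ and /u/) is unaffected → [t].
/u/ (between /t/ and /m/): before a nasal consonant, so rule 4 applies → [ũ].
/m/ stays [m].
/z/ — not in any rule's target class → [z].
/u/ (between /z/ and /ɡ/): rule 4 targets it, but not before a nasal consonant → unchanged [u].
Rule 2 applies to /ɡ/ (word-final: word-finally) → [k].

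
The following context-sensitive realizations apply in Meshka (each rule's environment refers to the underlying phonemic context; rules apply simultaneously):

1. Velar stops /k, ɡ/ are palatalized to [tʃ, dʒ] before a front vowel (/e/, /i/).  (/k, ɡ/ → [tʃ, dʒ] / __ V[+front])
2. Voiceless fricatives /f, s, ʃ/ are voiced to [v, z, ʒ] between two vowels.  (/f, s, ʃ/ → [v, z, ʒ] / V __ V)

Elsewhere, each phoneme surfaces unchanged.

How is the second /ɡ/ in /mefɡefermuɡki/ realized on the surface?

/ɡ/ (between /u/ and /k/) is in the target of rule 1 but the environment (before a front vowel) is not met → [ɡ].

[ɡ]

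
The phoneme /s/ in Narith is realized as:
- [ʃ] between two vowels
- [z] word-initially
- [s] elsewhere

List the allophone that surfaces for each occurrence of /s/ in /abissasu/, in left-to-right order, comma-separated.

Occurrence 1 (position 4): no conditioning environment matches → elsewhere allophone [s].
Occurrence 2 (position 5): no conditioning environment matches → elsewhere allophone [s].
Occurrence 3 (position 7): between two vowels → [ʃ].

[s], [s], [ʃ]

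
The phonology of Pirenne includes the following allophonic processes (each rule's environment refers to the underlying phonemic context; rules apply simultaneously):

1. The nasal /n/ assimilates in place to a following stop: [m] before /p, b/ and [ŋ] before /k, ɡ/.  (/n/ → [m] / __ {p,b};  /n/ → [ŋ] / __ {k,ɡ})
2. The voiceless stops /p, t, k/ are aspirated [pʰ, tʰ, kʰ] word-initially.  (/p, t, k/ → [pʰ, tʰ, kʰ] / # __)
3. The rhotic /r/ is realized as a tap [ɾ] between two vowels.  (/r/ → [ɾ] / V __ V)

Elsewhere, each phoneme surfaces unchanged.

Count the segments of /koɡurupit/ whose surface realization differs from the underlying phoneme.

2

Segments that undergo a rule: /k/ → [kʰ] (rule 2); /r/ → [ɾ] (rule 3).
All other segments surface unchanged.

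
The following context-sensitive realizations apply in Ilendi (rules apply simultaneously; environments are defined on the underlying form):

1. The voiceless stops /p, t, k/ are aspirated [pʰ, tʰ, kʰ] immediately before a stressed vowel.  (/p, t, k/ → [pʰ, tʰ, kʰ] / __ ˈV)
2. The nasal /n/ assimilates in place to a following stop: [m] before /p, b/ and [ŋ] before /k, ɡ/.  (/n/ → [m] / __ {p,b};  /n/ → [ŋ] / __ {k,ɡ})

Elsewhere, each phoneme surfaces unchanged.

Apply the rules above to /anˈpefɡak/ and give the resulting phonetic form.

[amˈpʰefɡak]

/a/ (word-initial) is unaffected → [a].
/n/ — between /a/ and /p/, before a labial or velar stop — surfaces as [m] (rule 2).
/p/ meets the environment for rule 1 (immediately before a stressed vowel) → [pʰ].
/e/ stays [e].
/f/ stays [f].
/ɡ/ (between /f/ and /a/): no rule targets it → [ɡ].
/a/ (between /ɡ/ and /k/) is unaffected → [a].
/k/ — word-final; rule 1 does not apply here → [k].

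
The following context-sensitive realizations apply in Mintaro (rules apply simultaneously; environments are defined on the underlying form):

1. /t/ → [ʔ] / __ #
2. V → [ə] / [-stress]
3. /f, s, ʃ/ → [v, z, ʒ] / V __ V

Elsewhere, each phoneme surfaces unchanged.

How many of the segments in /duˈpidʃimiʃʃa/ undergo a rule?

Segments that undergo a rule: /u/ → [ə] (rule 2); /i/ → [ə] (rule 2); /i/ → [ə] (rule 2); /a/ → [ə] (rule 2).
All other segments surface unchanged.

4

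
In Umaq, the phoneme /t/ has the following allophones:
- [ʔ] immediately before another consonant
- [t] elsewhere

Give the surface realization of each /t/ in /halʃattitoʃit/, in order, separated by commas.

[ʔ], [t], [t], [t]

Occurrence 1 (position 6): immediately before another consonant → [ʔ].
Occurrence 2 (position 7): no conditioning environment matches → elsewhere allophone [t].
Occurrence 3 (position 9): no conditioning environment matches → elsewhere allophone [t].
Occurrence 4 (position 13): no conditioning environment matches → elsewhere allophone [t].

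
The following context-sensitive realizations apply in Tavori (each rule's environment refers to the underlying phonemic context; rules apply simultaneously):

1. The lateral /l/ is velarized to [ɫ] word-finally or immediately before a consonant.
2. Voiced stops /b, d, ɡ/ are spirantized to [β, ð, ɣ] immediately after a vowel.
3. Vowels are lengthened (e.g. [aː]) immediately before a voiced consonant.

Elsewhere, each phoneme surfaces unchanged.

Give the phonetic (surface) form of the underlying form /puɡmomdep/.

/p/ stays [p].
/u/ — between /p/ and /ɡ/, before a voiced consonant — surfaces as [uː] (rule 3).
Rule 2 applies to /ɡ/ (between /u/ and /m/: immediately after a vowel) → [ɣ].
/m/ stays [m].
/o/ (between /m/ and /m/) occurs before a voiced consonant → [oː] by rule 3.
/m/ (between /o/ and /d/) is unaffected → [m].
/d/ (between /m/ and /e/) fails the environment for rule 2, so it stays [d].
/e/ (between /d/ and /p/) is in the target of rule 3 but the environment (before a voiced consonant) is not met → [e].
/p/ stays [p].

[puːɣmoːmdep]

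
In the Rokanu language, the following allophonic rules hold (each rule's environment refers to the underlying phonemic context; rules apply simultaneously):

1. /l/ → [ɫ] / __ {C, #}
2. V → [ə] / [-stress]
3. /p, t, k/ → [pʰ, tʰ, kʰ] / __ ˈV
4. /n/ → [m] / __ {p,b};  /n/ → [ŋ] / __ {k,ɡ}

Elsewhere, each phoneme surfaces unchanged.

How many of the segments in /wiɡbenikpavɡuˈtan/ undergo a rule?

Segments that undergo a rule: /i/ → [ə] (rule 2); /e/ → [ə] (rule 2); /i/ → [ə] (rule 2); /a/ → [ə] (rule 2); /u/ → [ə] (rule 2); /t/ → [tʰ] (rule 3).
All other segments surface unchanged.

6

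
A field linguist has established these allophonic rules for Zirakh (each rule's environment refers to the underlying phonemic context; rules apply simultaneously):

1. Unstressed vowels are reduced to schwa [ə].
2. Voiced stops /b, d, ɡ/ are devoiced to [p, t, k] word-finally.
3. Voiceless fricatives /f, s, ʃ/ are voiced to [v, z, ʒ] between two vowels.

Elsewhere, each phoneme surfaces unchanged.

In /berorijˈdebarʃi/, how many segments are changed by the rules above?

5

Segments that undergo a rule: /e/ → [ə] (rule 1); /o/ → [ə] (rule 1); /i/ → [ə] (rule 1); /a/ → [ə] (rule 1); /i/ → [ə] (rule 1).
All other segments surface unchanged.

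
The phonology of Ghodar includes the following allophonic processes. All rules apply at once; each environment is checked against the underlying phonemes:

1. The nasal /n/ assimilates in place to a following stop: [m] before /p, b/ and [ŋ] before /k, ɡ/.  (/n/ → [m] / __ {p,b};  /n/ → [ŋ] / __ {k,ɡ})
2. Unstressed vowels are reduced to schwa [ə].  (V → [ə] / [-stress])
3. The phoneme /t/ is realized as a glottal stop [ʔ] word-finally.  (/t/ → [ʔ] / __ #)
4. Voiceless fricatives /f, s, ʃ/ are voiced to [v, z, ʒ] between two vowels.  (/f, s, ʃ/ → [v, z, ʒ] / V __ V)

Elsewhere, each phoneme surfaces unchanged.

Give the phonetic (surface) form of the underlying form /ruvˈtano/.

[rəvˈtanə]

/u/ — between /r/ and /v/, in an unstressed syllable — surfaces as [ə] (rule 2).
/t/ — between /v/ and /a/; rule 3 does not apply here → [t].
/a/ (between /t/ and /n/) fails the environment for rule 2, so it stays [a].
/n/ (between /a/ and /o/): rule 1 targets it, but not before a labial or velar stop → unchanged [n].
/o/ (word-final) occurs in an unstressed syllable → [ə] by rule 2.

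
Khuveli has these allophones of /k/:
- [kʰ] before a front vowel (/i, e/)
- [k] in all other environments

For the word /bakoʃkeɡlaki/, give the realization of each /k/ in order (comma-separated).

[k], [kʰ], [kʰ]

Occurrence 1 (position 3): no conditioning environment matches → elsewhere allophone [k].
Occurrence 2 (position 6): before a front vowel (/i, e/) → [kʰ].
Occurrence 3 (position 11): before a front vowel (/i, e/) → [kʰ].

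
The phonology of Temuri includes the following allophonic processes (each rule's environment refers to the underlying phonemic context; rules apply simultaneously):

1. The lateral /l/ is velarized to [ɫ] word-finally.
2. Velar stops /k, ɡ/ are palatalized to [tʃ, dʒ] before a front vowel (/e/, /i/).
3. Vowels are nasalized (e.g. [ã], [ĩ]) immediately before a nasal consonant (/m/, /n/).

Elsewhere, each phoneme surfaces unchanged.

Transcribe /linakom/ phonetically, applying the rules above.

/l/ (word-initial) is in the target of rule 1 but the environment (word-finally) is not met → [l].
/i/ meets the environment for rule 3 (before a nasal consonant) → [ĩ].
/a/ (between /n/ and /k/) is in the target of rule 3 but the environment (before a nasal consonant) is not met → [a].
/k/ — between /a/ and /o/; rule 2 does not apply here → [k].
/o/ (between /k/ and /m/) occurs before a nasal consonant → [õ] by rule 3.

[lĩnakõm]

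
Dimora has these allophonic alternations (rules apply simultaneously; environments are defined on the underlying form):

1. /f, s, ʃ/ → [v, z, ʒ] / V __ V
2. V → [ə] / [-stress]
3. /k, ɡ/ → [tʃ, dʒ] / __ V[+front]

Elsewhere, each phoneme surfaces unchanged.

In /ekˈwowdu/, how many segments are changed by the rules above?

Segments that undergo a rule: /e/ → [ə] (rule 2); /u/ → [ə] (rule 2).
All other segments surface unchanged.

2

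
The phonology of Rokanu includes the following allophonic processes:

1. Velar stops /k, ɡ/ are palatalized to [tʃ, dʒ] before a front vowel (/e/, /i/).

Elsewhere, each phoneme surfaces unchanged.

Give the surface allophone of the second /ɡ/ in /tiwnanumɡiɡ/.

/ɡ/ (word-final) is in the target of rule 1 but the environment (before a front vowel) is not met → [ɡ].

[ɡ]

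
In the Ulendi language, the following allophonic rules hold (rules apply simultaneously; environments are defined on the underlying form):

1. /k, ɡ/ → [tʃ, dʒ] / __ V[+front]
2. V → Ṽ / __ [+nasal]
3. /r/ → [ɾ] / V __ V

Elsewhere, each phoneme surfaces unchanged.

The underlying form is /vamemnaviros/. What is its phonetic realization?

[vãmẽmnaviɾos]

Rule 2 applies to /a/ (between /v/ and /m/: before a nasal consonant) → [ã].
/e/ (between /m/ and /m/) occurs before a nasal consonant → [ẽ] by rule 2.
/a/ (between /n/ and /v/) is in the target of rule 2 but the environment (before a nasal consonant) is not met → [a].
/i/ (between /v/ and /r/) fails the environment for rule 2, so it stays [i].
/r/ (between /i/ and /o/) occurs between two vowels → [ɾ] by rule 3.
/o/ (between /r/ and /s/) is in the target of rule 2 but the environment (before a nasal consonant) is not met → [o].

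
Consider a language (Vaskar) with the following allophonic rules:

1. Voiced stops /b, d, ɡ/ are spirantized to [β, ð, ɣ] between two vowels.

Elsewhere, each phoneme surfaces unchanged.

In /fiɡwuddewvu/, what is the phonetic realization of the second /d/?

/d/ (between /d/ and /e/) is in the target of rule 1 but the environment (between two vowels) is not met → [d].

[d]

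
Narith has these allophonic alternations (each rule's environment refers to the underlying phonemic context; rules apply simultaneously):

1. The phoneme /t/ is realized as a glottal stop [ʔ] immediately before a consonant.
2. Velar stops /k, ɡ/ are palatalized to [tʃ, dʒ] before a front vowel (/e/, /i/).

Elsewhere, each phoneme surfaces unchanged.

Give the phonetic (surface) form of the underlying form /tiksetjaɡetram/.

[tikseʔjadʒeʔram]

/t/ — word-initial; rule 1 does not apply here → [t].
/i/ (between /t/ and /k/): no rule targets it → [i].
/k/ (between /i/ and /s/): rule 2 targets it, but not before a front vowel → unchanged [k].
/s/ (between /k/ and /e/) is unaffected → [s].
/e/ stays [e].
Rule 1 applies to /t/ (between /e/ and /j/: immediately before a consonant) → [ʔ].
/j/ — not in any rule's target class → [j].
/a/ stays [a].
/ɡ/ (between /a/ and /e/): before a front vowel, so rule 2 applies → [dʒ].
/e/ (between /ɡ/ and /t/): no rule targets it → [e].
Rule 1 applies to /t/ (between /e/ and /r/: immediately before a consonant) → [ʔ].
/r/ (between /t/ and /a/): no rule targets it → [r].
/a/ (between /r/ and /m/) is unaffected → [a].
/m/ (word-final) is unaffected → [m].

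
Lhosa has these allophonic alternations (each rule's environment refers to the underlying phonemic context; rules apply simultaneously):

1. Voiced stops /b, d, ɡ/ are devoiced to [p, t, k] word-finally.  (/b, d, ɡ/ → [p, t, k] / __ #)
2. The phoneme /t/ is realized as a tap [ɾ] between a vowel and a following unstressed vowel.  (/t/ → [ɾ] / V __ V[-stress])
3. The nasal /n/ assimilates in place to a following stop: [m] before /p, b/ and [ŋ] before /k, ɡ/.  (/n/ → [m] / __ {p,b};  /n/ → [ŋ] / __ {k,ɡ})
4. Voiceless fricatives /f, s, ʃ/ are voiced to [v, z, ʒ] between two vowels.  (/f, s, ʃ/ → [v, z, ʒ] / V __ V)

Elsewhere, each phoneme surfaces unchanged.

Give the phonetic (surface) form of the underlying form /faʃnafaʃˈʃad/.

/f/ (word-initial) fails the environment for rule 4, so it stays [f].
/a/ — not in any rule's target class → [a].
/ʃ/ — between /a/ and /n/; rule 4 does not apply here → [ʃ].
/n/ (between /ʃ/ and /a/): rule 3 targets it, but not before a labial or velar stop → unchanged [n].
/a/ — not in any rule's target class → [a].
/f/ meets the environment for rule 4 (between two vowels) → [v].
/a/ stays [a].
/ʃ/ (between /a/ and /ʃ/): rule 4 targets it, but not between two vowels → unchanged [ʃ].
/ʃ/ (between /ʃ/ and /a/) is in the target of rule 4 but the environment (between two vowels) is not met → [ʃ].
/a/ (between /ʃ/ and /d/): no rule targets it → [a].
/d/ (word-final): word-finally, so rule 1 applies → [t].

[faʃnavaʃˈʃat]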